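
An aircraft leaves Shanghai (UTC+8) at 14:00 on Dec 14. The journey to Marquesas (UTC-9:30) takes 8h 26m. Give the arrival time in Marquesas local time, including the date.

04:56 on December 14

Convert departure to UTC: 14:00 − 8:00 = 06:00 UTC on Dec 14.
Add 8 hours and 26 minutes travel time → 14:26 UTC.
Marquesas is UTC−9:30, so local arrival = 14:26 − 9:30 = 04:56 on Dec 14.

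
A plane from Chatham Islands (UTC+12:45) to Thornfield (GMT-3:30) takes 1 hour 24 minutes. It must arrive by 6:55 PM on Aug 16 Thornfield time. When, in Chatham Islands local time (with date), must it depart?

Target arrival in UTC: 6:55 PM + 3:30 = 10:25 PM on Aug 16.
Subtract 1 hour 24 minutes → departure 9:01 PM UTC on Aug 16.
Chatham Islands is UTC+12:45: 9:01 PM + 12:45 = 9:46 AM on Aug 17.

9:46 AM on Aug 17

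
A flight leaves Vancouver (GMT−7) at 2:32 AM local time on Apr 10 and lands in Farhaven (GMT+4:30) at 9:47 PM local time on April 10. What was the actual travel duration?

7 hours 45 minutes

Departure in UTC: 2:32 AM + 7:00 = 9:32 AM on Apr 10.
Arrival in UTC: 9:47 PM − 4:30 = 5:17 PM on Apr 10.
Elapsed = 5:17 PM − 9:32 AM = 7 hours 45 minutes.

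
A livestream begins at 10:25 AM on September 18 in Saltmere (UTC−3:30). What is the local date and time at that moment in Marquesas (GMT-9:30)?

In UTC: 10:25 AM + 3:30 = 1:55 PM on Sep 18.
Marquesas is UTC−9:30: 1:55 PM − 9:30 = 4:25 AM on Sep 18.

4:25 AM on Sep 18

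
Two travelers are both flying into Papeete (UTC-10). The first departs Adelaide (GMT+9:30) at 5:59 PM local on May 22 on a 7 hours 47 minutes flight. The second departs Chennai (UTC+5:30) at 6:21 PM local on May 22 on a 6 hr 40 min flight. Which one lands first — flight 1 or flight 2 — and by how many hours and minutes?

Flight 1 in UTC: 5:59 PM − 9:30 = 8:29 AM on May 22.
+7 hours 47 minutes → arrive 4:16 PM UTC on May 22.
Flight 2 in UTC: 6:21 PM − 5:30 = 12:51 PM on May 22.
+6 hours and 40 minutes → arrive 7:31 PM UTC on May 22.
Flight 1 lands earlier by 3 hours 15 minutes.

the first, by 3 hours 15 minutes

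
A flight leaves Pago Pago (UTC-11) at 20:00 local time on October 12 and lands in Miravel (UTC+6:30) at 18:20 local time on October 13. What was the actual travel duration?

4 hours 50 minutes

Miravel is 17:30 ahead of Pago Pago.
Clock-face elapsed time (ignoring zones) is 22 hours 20 minutes.
Actual elapsed = 22 hours 20 minutes − 17:30 = 4 hours 50 minutes.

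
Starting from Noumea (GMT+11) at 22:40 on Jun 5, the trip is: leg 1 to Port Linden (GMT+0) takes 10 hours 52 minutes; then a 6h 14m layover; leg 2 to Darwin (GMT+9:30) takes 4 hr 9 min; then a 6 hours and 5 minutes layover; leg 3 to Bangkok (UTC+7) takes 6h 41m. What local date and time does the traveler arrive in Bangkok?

04:41 on June 7

Convert departure to UTC: 22:40 − 11:00 = 11:40 UTC on Jun 5.
Add 10 hours and 52 minutes leg 1 → 22:32 UTC.
Add 6 hours and 14 minutes layover in Port Linden → 04:46 UTC (Jun 6).
Add 4 hours 9 minutes leg 2 → 08:55 UTC.
Add 6 hours 5 minutes layover in Darwin → 15:00 UTC.
Add 6 hours and 41 minutes leg 3 → 21:41 UTC.
Bangkok is UTC+7:00, so local arrival = 21:41 + 7:00 = 04:41 on Jun 7.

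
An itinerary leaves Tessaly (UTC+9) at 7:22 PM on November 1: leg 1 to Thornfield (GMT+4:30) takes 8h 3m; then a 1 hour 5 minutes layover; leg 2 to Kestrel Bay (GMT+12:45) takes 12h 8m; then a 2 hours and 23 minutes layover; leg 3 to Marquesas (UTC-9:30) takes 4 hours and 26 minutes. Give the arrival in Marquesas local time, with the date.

4:57 AM on Nov 2

Convert departure to UTC: 7:22 PM − 9:00 = 10:22 AM UTC on Nov 1.
Add 8 hours and 3 minutes leg 1 → 6:25 PM UTC.
Add 1 hour 5 minutes layover in Thornfield → 7:30 PM UTC.
Add 12 hours 8 minutes leg 2 → 7:38 AM UTC (Nov 2).
Add 2 hours and 23 minutes layover in Kestrel Bay → 10:01 AM UTC.
Add 4 hours 26 minutes leg 3 → 2:27 PM UTC.
Marquesas is UTC−9:30, so local arrival = 2:27 PM − 9:30 = 4:57 AM on Nov 2.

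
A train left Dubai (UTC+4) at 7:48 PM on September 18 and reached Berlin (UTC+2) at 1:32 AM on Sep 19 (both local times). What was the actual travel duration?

7 hours 44 minutes

Departure in UTC: 7:48 PM − 4:00 = 3:48 PM on Sep 18.
Arrival in UTC: 1:32 AM − 2:00 = 11:32 PM on Sep 18.
Elapsed = 11:32 PM − 3:48 PM = 7 hours 44 minutes.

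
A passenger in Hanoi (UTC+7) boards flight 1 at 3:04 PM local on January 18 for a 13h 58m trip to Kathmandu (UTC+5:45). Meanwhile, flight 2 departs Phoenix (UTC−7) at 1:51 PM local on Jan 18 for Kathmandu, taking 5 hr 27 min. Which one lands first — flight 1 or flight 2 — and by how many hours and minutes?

the first, by 4 hours 16 minutes

Flight 1 in UTC: 3:04 PM − 7:00 = 8:04 AM on Jan 18.
+13 hours and 58 minutes → arrive 10:02 PM UTC on Jan 18.
Flight 2 in UTC: 1:51 PM + 7:00 = 8:51 PM on Jan 18.
+5 hours 27 minutes → arrive 2:18 AM UTC on Jan 19.
Flight 1 lands earlier by 4 hours 16 minutes.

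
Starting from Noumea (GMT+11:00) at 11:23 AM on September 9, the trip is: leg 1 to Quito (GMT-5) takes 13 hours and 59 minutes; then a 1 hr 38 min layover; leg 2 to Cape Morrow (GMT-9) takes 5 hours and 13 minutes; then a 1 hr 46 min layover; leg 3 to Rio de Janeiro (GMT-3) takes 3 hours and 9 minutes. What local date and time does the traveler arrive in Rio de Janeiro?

Convert departure to UTC: 11:23 AM − 11:00 = 12:23 AM UTC on Sep 9.
Add 13 hours 59 minutes leg 1 → 2:22 PM UTC.
Add 1 hour and 38 minutes layover in Quito → 4:00 PM UTC.
Add 5 hours 13 minutes leg 2 → 9:13 PM UTC.
Add 1 hour 46 minutes layover in Cape Morrow → 10:59 PM UTC.
Add 3 hours and 9 minutes leg 3 → 2:08 AM UTC (Sep 10).
Rio de Janeiro is UTC−3:00, so local arrival = 2:08 AM − 3:00 = 11:08 PM on Sep 9.

11:08 PM on September 9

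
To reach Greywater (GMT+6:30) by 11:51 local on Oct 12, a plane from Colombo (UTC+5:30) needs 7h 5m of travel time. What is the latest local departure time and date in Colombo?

03:46 on October 12

Target arrival in UTC: 11:51 − 6:30 = 05:21 on Oct 12.
Subtract 7 hours and 5 minutes → departure 22:16 UTC on Oct 11.
Colombo is UTC+5:30: 22:16 + 5:30 = 03:46 on Oct 12.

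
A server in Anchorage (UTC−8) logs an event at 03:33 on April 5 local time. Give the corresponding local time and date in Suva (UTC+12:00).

In UTC: 03:33 + 8:00 = 11:33 on Apr 5.
Suva is UTC+12:00: 11:33 + 12:00 = 23:33 on Apr 5.

23:33 on April 5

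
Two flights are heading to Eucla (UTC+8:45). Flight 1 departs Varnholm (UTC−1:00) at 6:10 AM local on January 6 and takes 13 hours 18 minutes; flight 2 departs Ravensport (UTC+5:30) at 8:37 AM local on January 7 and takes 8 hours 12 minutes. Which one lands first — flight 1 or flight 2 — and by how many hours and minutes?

the first, by 14 hours 51 minutes

Flight 1 in UTC: 6:10 AM + 1:00 = 7:10 AM on Jan 6.
+13 hours 18 minutes → arrive 8:28 PM UTC on Jan 6.
Flight 2 in UTC: 8:37 AM − 5:30 = 3:07 AM on Jan 7.
+8 hours and 12 minutes → arrive 11:19 AM UTC on Jan 7.
Flight 1 lands earlier by 14 hours 51 minutes.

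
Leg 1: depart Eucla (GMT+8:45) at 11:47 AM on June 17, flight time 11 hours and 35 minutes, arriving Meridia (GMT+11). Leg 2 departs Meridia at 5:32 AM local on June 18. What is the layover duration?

3 hours 55 minutes

Convert departure to UTC: 11:47 AM − 8:45 = 3:02 AM UTC on Jun 17.
Add 11 hours and 35 minutes flight time → 2:37 PM UTC.
Meridia is UTC+11:00, so local arrival = 2:37 PM + 11:00 = 1:37 AM on Jun 18.
Layover = 5:32 AM − 1:37 AM = 3 hours 55 minutes.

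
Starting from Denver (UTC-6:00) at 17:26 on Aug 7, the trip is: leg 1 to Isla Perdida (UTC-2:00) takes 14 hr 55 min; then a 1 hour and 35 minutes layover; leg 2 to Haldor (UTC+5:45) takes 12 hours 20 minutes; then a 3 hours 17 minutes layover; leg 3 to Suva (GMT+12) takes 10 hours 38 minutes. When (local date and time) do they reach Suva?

Convert departure to UTC: 17:26 + 6:00 = 23:26 UTC on Aug 7.
Add 14 hours and 55 minutes leg 1 → 14:21 UTC (Aug 8).
Add 1 hour and 35 minutes layover in Isla Perdida → 15:56 UTC.
Add 12 hours 20 minutes leg 2 → 04:16 UTC (Aug 9).
Add 3 hours 17 minutes layover in Haldor → 07:33 UTC.
Add 10 hours 38 minutes leg 3 → 18:11 UTC.
Suva is UTC+12:00, so local arrival = 18:11 + 12:00 = 06:11 on Aug 10.

06:11 on August 10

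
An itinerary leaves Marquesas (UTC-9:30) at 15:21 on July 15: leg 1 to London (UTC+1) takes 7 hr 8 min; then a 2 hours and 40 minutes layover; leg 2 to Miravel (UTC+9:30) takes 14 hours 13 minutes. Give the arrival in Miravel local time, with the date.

Convert departure to UTC: 15:21 + 9:30 = 00:51 UTC on Jul 16.
Add 7 hours 8 minutes leg 1 → 07:59 UTC.
Add 2 hours 40 minutes layover in London → 10:39 UTC.
Add 14 hours and 13 minutes leg 2 → 00:52 UTC (Jul 17).
Miravel is UTC+9:30, so local arrival = 00:52 + 9:30 = 10:22 on Jul 17.

10:22 on July 17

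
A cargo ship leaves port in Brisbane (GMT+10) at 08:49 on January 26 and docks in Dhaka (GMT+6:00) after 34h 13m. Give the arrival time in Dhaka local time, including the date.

15:02 on January 27

Convert departure to UTC: 08:49 − 10:00 = 22:49 UTC on Jan 25.
Add 34 hours 13 minutes travel time → 09:02 UTC (Jan 27).
Dhaka is UTC+6:00, so local arrival = 09:02 + 6:00 = 15:02 on Jan 27.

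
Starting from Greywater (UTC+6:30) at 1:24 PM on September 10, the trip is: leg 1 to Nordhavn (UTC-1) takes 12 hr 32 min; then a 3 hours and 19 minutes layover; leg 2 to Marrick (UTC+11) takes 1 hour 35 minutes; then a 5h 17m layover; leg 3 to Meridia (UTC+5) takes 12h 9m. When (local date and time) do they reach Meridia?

Convert departure to UTC: 1:24 PM − 6:30 = 6:54 AM UTC on Sep 10.
Add 12 hours and 32 minutes leg 1 → 7:26 PM UTC.
Add 3 hours 19 minutes layover in Nordhavn → 10:45 PM UTC.
Add 1 hour and 35 minutes leg 2 → 12:20 AM UTC (Sep 11).
Add 5 hours 17 minutes layover in Marrick → 5:37 AM UTC.
Add 12 hours 9 minutes leg 3 → 5:46 PM UTC.
Meridia is UTC+5:00, so local arrival = 5:46 PM + 5:00 = 10:46 PM on Sep 11.

10:46 PM on September 11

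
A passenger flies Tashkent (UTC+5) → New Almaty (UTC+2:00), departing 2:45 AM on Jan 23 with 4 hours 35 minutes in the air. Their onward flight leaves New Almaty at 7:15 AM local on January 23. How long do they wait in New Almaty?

Convert departure to UTC: 2:45 AM − 5:00 = 9:45 PM UTC on Jan 22.
Add 4 hours 35 minutes flight time → 2:20 AM UTC (Jan 23).
New Almaty is UTC+2:00, so local arrival = 2:20 AM + 2:00 = 4:20 AM on Jan 23.
Layover = 7:15 AM − 4:20 AM = 2 hours 55 minutes.

2 hours 55 minutes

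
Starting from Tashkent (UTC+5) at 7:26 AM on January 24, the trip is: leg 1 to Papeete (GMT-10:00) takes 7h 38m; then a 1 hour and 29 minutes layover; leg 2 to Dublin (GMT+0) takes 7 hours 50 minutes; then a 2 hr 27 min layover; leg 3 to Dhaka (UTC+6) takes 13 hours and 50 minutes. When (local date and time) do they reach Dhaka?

5:40 PM on Jan 25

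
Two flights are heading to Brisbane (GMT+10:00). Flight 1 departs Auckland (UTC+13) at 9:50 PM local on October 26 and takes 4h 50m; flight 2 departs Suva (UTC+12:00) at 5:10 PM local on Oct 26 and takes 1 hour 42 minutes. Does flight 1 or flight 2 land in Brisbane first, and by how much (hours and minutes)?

the second, by 6 hours 48 minutes

Flight 1 in UTC: 9:50 PM − 13:00 = 8:50 AM on Oct 26.
+4 hours 50 minutes → arrive 1:40 PM UTC on Oct 26.
Flight 2 in UTC: 5:10 PM − 12:00 = 5:10 AM on Oct 26.
+1 hour and 42 minutes → arrive 6:52 AM UTC on Oct 26.
Flight 2 lands earlier by 6 hours 48 minutes.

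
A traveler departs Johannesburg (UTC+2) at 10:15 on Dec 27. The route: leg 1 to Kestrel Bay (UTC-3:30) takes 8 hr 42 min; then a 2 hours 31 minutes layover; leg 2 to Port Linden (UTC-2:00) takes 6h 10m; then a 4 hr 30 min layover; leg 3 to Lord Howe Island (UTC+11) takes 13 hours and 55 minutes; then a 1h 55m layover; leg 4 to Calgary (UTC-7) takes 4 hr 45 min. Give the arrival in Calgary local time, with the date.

Convert departure to UTC: 10:15 − 2:00 = 08:15 UTC on Dec 27.
Add 8 hours 42 minutes leg 1 → 16:57 UTC.
Add 2 hours and 31 minutes layover in Kestrel Bay → 19:28 UTC.
Add 6 hours 10 minutes leg 2 → 01:38 UTC (Dec 28).
Add 4 hours 30 minutes layover in Port Linden → 06:08 UTC.
Add 13 hours 55 minutes leg 3 → 20:03 UTC.
Add 1 hour 55 minutes layover in Lord Howe Island → 21:58 UTC.
Add 4 hours and 45 minutes leg 4 → 02:43 UTC (Dec 29).
Calgary is UTC−7:00, so local arrival = 02:43 − 7:00 = 19:43 on Dec 28.

19:43 on Dec 28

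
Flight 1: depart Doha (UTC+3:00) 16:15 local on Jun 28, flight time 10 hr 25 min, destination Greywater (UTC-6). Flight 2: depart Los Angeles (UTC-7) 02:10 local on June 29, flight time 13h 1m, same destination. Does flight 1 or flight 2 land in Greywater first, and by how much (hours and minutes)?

Flight 1 in UTC: 16:15 − 3:00 = 13:15 on Jun 28.
+10 hours and 25 minutes → arrive 23:40 UTC on Jun 28.
Flight 2 in UTC: 02:10 + 7:00 = 09:10 on Jun 29.
+13 hours and 1 minute → arrive 22:11 UTC on Jun 29.
Flight 1 lands earlier by 22 hours 31 minutes.

the first, by 22 hours 31 minutes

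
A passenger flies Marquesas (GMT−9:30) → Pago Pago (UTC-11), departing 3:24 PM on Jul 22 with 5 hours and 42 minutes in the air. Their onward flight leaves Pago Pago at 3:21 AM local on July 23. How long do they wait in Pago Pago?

Convert departure to UTC: 3:24 PM + 9:30 = 12:54 AM UTC on Jul 23.
Add 5 hours and 42 minutes flight time → 6:36 AM UTC.
Pago Pago is UTC−11:00, so local arrival = 6:36 AM − 11:00 = 7:36 PM on Jul 22.
Layover = 3:21 AM − 7:36 PM (+1 day) = 7 hours 45 minutes.

7 hours 45 minutes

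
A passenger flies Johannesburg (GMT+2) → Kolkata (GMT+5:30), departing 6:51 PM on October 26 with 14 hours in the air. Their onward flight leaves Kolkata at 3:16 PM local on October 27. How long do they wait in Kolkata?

Convert departure to UTC: 6:51 PM − 2:00 = 4:51 PM UTC on Oct 26.
Add 14 hours flight time → 6:51 AM UTC (Oct 27).
Kolkata is UTC+5:30, so local arrival = 6:51 AM + 5:30 = 12:21 PM on Oct 27.
Layover = 3:16 PM − 12:21 PM = 2 hours 55 minutes.

2 hours 55 minutes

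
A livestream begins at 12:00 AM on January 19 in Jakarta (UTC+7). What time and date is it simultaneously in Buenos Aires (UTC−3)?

2:00 PM on January 18

In UTC: 12:00 AM − 7:00 = 5:00 PM on Jan 18.
Buenos Aires is UTC−3:00: 5:00 PM − 3:00 = 2:00 PM on Jan 18.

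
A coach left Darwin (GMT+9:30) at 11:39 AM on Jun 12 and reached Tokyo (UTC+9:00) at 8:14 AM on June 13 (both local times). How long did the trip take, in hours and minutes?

Tokyo is 0:30 behind Darwin.
Clock-face elapsed time (ignoring zones) is 20 hours 35 minutes.
Actual elapsed = 20 hours 35 minutes + 0:30 = 21 hours 5 minutes.

21 hours 5 minutes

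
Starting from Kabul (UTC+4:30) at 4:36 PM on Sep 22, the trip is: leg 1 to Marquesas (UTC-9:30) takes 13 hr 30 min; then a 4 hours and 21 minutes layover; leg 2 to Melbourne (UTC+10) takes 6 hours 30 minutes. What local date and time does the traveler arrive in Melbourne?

Convert departure to UTC: 4:36 PM − 4:30 = 12:06 PM UTC on Sep 22.
Add 13 hours and 30 minutes leg 1 → 1:36 AM UTC (Sep 23).
Add 4 hours 21 minutes layover in Marquesas → 5:57 AM UTC.
Add 6 hours 30 minutes leg 2 → 12:27 PM UTC.
Melbourne is UTC+10:00, so local arrival = 12:27 PM + 10:00 = 10:27 PM on Sep 23.

10:27 PM on September 23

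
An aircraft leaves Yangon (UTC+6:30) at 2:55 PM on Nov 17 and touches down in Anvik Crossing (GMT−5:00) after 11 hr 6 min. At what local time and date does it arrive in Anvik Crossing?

Convert departure to UTC: 2:55 PM − 6:30 = 8:25 AM UTC on Nov 17.
Add 11 hours and 6 minutes travel time → 7:31 PM UTC.
Anvik Crossing is UTC−5:00, so local arrival = 7:31 PM − 5:00 = 2:31 PM on Nov 17.

2:31 PM on November 17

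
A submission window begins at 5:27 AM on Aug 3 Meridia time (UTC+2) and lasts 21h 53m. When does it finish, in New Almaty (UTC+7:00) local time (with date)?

8:20 AM on Aug 4

Convert start to UTC: 5:27 AM − 2:00 = 3:27 AM UTC on Aug 3.
Add 21 hours 53 minutes duration → 1:20 AM UTC (Aug 4).
New Almaty is UTC+7:00, so local end time = 1:20 AM + 7:00 = 8:20 AM on Aug 4.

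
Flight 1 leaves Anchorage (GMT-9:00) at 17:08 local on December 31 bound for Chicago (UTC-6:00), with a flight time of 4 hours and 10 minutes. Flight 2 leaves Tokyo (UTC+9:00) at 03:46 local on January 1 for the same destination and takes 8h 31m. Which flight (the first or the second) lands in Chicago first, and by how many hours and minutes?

the second, by 3 hours 1 minute

Flight 1 in UTC: 17:08 + 9:00 = 02:08 on Jan 1.
+4 hours 10 minutes → arrive 06:18 UTC on Jan 1.
Flight 2 in UTC: 03:46 − 9:00 = 18:46 on Dec 31.
+8 hours 31 minutes → arrive 03:17 UTC on Jan 1.
Flight 2 lands earlier by 3 hours 1 minute.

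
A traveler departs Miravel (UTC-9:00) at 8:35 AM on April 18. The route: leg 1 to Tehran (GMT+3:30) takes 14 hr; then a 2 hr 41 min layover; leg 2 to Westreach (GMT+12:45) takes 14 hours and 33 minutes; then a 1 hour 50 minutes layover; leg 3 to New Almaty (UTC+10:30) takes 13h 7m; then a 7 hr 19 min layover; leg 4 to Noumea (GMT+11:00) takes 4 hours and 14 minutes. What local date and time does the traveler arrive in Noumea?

Convert departure to UTC: 8:35 AM + 9:00 = 5:35 PM UTC on Apr 18.
Add 14 hours leg 1 → 7:35 AM UTC (Apr 19).
Add 2 hours 41 minutes layover in Tehran → 10:16 AM UTC.
Add 14 hours and 33 minutes leg 2 → 12:49 AM UTC (Apr 20).
Add 1 hour 50 minutes layover in Westreach → 2:39 AM UTC.
Add 13 hours 7 minutes leg 3 → 3:46 PM UTC.
Add 7 hours 19 minutes layover in New Almaty → 11:05 PM UTC.
Add 4 hours and 14 minutes leg 4 → 3:19 AM UTC (Apr 21).
Noumea is UTC+11:00, so local arrival = 3:19 AM + 11:00 = 2:19 PM on Apr 21.

2:19 PM on Apr 21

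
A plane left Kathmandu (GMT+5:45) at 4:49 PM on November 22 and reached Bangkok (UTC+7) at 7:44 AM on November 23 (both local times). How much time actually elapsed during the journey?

13 hours 40 minutes

Bangkok is 1:15 ahead of Kathmandu.
Clock-face elapsed time (ignoring zones) is 14 hours 55 minutes.
Actual elapsed = 14 hours 55 minutes − 1:15 = 13 hours 40 minutes.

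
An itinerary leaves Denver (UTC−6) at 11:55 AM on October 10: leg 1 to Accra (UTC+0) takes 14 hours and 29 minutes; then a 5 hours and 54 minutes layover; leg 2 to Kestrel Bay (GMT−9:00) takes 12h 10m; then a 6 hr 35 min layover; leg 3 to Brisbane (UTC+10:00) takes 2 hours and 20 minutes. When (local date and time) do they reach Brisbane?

Convert departure to UTC: 11:55 AM + 6:00 = 5:55 PM UTC on Oct 10.
Add 14 hours 29 minutes leg 1 → 8:24 AM UTC (Oct 11).
Add 5 hours and 54 minutes layover in Accra → 2:18 PM UTC.
Add 12 hours 10 minutes leg 2 → 2:28 AM UTC (Oct 12).
Add 6 hours 35 minutes layover in Kestrel Bay → 9:03 AM UTC.
Add 2 hours and 20 minutes leg 3 → 11:23 AM UTC.
Brisbane is UTC+10:00, so local arrival = 11:23 AM + 10:00 = 9:23 PM on Oct 12.

9:23 PM on October 12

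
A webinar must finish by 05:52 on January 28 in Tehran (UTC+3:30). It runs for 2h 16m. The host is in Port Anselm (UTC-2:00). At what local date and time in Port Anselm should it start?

Target end time in UTC: 05:52 − 3:30 = 02:22 on Jan 28.
Subtract 2 hours and 16 minutes → start 00:06 UTC on Jan 28.
Port Anselm is UTC−2:00: 00:06 − 2:00 = 22:06 on Jan 27.

22:06 on January 27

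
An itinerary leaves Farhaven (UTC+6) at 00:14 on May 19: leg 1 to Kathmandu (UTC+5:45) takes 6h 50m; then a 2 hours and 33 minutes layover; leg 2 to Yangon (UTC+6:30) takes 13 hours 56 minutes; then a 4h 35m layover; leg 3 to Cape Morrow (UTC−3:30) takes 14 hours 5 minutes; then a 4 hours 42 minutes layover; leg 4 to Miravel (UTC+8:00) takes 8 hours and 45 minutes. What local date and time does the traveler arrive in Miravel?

Convert departure to UTC: 00:14 − 6:00 = 18:14 UTC on May 18.
Add 6 hours 50 minutes leg 1 → 01:04 UTC (May 19).
Add 2 hours and 33 minutes layover in Kathmandu → 03:37 UTC.
Add 13 hours and 56 minutes leg 2 → 17:33 UTC.
Add 4 hours and 35 minutes layover in Yangon → 22:08 UTC.
Add 14 hours and 5 minutes leg 3 → 12:13 UTC (May 20).
Add 4 hours and 42 minutes layover in Cape Morrow → 16:55 UTC.
Add 8 hours 45 minutes leg 4 → 01:40 UTC (May 21).
Miravel is UTC+8:00, so local arrival = 01:40 + 8:00 = 09:40 on May 21.

09:40 on May 21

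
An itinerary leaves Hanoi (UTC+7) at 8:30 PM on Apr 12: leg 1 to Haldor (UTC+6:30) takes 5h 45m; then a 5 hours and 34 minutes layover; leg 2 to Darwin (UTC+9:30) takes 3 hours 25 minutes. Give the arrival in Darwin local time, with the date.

1:44 PM on Apr 13

Convert departure to UTC: 8:30 PM − 7:00 = 1:30 PM UTC on Apr 12.
Add 5 hours and 45 minutes leg 1 → 7:15 PM UTC.
Add 5 hours and 34 minutes layover in Haldor → 12:49 AM UTC (Apr 13).
Add 3 hours and 25 minutes leg 2 → 4:14 AM UTC.
Darwin is UTC+9:30, so local arrival = 4:14 AM + 9:30 = 1:44 PM on Apr 13.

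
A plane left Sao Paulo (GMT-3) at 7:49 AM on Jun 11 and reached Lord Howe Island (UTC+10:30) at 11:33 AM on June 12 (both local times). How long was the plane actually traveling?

Departure in UTC: 7:49 AM + 3:00 = 10:49 AM on Jun 11.
Arrival in UTC: 11:33 AM − 10:30 = 1:03 AM on Jun 12.
Elapsed = 1:03 AM − 10:49 AM (+1 day) = 14 hours 14 minutes.

14 hours 14 minutes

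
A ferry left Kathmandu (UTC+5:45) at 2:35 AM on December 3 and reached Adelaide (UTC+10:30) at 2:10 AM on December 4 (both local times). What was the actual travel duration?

18 hours 50 minutes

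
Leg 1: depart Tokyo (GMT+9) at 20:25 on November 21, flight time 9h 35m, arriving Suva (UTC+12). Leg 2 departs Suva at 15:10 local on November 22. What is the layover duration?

Convert departure to UTC: 20:25 − 9:00 = 11:25 UTC on Nov 21.
Add 9 hours 35 minutes flight time → 21:00 UTC.
Suva is UTC+12:00, so local arrival = 21:00 + 12:00 = 09:00 on Nov 22.
Layover = 15:10 − 09:00 = 6 hours 10 minutes.

6 hours 10 minutes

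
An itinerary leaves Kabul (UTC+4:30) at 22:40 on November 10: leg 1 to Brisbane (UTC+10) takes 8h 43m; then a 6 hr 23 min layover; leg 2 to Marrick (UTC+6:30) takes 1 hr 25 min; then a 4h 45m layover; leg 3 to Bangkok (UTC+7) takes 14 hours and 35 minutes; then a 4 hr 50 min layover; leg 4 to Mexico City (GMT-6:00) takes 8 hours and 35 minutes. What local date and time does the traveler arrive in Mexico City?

13:26 on November 12

Convert departure to UTC: 22:40 − 4:30 = 18:10 UTC on Nov 10.
Add 8 hours and 43 minutes leg 1 → 02:53 UTC (Nov 11).
Add 6 hours and 23 minutes layover in Brisbane → 09:16 UTC.
Add 1 hour 25 minutes leg 2 → 10:41 UTC.
Add 4 hours 45 minutes layover in Marrick → 15:26 UTC.
Add 14 hours and 35 minutes leg 3 → 06:01 UTC (Nov 12).
Add 4 hours 50 minutes layover in Bangkok → 10:51 UTC.
Add 8 hours and 35 minutes leg 4 → 19:26 UTC.
Mexico City is UTC−6:00, so local arrival = 19:26 − 6:00 = 13:26 on Nov 12.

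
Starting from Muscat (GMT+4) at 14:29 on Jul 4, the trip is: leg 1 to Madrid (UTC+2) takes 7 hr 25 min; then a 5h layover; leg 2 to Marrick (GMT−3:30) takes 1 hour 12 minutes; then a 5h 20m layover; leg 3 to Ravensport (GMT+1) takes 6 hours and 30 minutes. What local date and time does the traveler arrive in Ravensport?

12:56 on Jul 5

Convert departure to UTC: 14:29 − 4:00 = 10:29 UTC on Jul 4.
Add 7 hours and 25 minutes leg 1 → 17:54 UTC.
Add 5 hours layover in Madrid → 22:54 UTC.
Add 1 hour and 12 minutes leg 2 → 00:06 UTC (Jul 5).
Add 5 hours and 20 minutes layover in Marrick → 05:26 UTC.
Add 6 hours and 30 minutes leg 3 → 11:56 UTC.
Ravensport is UTC+1:00, so local arrival = 11:56 + 1:00 = 12:56 on Jul 5.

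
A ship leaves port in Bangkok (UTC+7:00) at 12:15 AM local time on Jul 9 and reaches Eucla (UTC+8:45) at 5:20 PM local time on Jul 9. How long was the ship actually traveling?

Departure in UTC: 12:15 AM − 7:00 = 5:15 PM on Jul 8.
Arrival in UTC: 5:20 PM − 8:45 = 8:35 AM on Jul 9.
Elapsed = 8:35 AM − 5:15 PM (+1 day) = 15 hours 20 minutes.

15 hours 20 minutes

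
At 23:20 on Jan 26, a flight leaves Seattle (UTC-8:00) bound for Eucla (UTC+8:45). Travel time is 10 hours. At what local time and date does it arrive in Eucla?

02:05 on January 28

Convert departure to UTC: 23:20 + 8:00 = 07:20 UTC on Jan 27.
Add 10 hours travel time → 17:20 UTC.
Eucla is UTC+8:45, so local arrival = 17:20 + 8:45 = 02:05 on Jan 28.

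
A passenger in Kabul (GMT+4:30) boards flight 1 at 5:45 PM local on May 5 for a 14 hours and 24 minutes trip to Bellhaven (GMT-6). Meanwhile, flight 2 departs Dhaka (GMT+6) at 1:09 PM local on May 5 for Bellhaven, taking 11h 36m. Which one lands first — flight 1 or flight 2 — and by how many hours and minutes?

the second, by 8 hours 54 minutes

Flight 1 in UTC: 5:45 PM − 4:30 = 1:15 PM on May 5.
+14 hours 24 minutes → arrive 3:39 AM UTC on May 6.
Flight 2 in UTC: 1:09 PM − 6:00 = 7:09 AM on May 5.
+11 hours 36 minutes → arrive 6:45 PM UTC on May 5.
Flight 2 lands earlier by 8 hours 54 minutes.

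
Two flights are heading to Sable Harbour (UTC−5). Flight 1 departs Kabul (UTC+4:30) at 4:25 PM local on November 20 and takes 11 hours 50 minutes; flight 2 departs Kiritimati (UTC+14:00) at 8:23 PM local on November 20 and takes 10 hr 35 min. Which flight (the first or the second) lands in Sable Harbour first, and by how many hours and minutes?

Flight 1 in UTC: 4:25 PM − 4:30 = 11:55 AM on Nov 20.
+11 hours and 50 minutes → arrive 11:45 PM UTC on Nov 20.
Flight 2 in UTC: 8:23 PM − 14:00 = 6:23 AM on Nov 20.
+10 hours 35 minutes → arrive 4:58 PM UTC on Nov 20.
Flight 2 lands earlier by 6 hours 47 minutes.

the second, by 6 hours 47 minutes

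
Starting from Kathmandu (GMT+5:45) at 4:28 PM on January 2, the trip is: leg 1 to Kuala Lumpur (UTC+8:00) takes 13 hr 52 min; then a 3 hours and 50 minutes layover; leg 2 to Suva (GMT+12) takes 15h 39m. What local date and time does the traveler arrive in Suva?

Convert departure to UTC: 4:28 PM − 5:45 = 10:43 AM UTC on Jan 2.
Add 13 hours and 52 minutes leg 1 → 12:35 AM UTC (Jan 3).
Add 3 hours 50 minutes layover in Kuala Lumpur → 4:25 AM UTC.
Add 15 hours and 39 minutes leg 2 → 8:04 PM UTC.
Suva is UTC+12:00, so local arrival = 8:04 PM + 12:00 = 8:04 AM on Jan 4.

8:04 AM on Jan 4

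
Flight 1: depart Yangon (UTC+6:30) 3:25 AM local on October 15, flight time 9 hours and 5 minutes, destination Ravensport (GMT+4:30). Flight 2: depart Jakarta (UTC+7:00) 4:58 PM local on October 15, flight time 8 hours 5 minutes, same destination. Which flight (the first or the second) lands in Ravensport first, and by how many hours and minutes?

the first, by 12 hours 3 minutes

Flight 1 in UTC: 3:25 AM − 6:30 = 8:55 PM on Oct 14.
+9 hours 5 minutes → arrive 6:00 AM UTC on Oct 15.
Flight 2 in UTC: 4:58 PM − 7:00 = 9:58 AM on Oct 15.
+8 hours 5 minutes → arrive 6:03 PM UTC on Oct 15.
Flight 1 lands earlier by 12 hours 3 minutes.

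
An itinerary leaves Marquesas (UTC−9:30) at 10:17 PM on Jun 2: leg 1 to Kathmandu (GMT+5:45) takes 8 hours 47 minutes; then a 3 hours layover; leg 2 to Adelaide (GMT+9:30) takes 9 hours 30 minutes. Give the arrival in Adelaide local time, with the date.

Convert departure to UTC: 10:17 PM + 9:30 = 7:47 AM UTC on Jun 3.
Add 8 hours and 47 minutes leg 1 → 4:34 PM UTC.
Add 3 hours layover in Kathmandu → 7:34 PM UTC.
Add 9 hours 30 minutes leg 2 → 5:04 AM UTC (Jun 4).
Adelaide is UTC+9:30, so local arrival = 5:04 AM + 9:30 = 2:34 PM on Jun 4.

2:34 PM on Jun 4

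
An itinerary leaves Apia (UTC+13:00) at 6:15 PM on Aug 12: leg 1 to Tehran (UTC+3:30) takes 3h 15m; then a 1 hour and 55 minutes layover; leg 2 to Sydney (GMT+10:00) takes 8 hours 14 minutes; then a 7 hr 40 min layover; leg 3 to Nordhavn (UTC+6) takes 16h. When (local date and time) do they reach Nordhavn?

12:19 AM on August 14

Convert departure to UTC: 6:15 PM − 13:00 = 5:15 AM UTC on Aug 12.
Add 3 hours and 15 minutes leg 1 → 8:30 AM UTC.
Add 1 hour and 55 minutes layover in Tehran → 10:25 AM UTC.
Add 8 hours 14 minutes leg 2 → 6:39 PM UTC.
Add 7 hours 40 minutes layover in Sydney → 2:19 AM UTC (Aug 13).
Add 16 hours leg 3 → 6:19 PM UTC.
Nordhavn is UTC+6:00, so local arrival = 6:19 PM + 6:00 = 12:19 AM on Aug 14.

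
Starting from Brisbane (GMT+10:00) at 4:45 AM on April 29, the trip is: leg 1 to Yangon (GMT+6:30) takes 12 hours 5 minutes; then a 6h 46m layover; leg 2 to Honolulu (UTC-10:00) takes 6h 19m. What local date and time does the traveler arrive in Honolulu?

Convert departure to UTC: 4:45 AM − 10:00 = 6:45 PM UTC on Apr 28.
Add 12 hours and 5 minutes leg 1 → 6:50 AM UTC (Apr 29).
Add 6 hours and 46 minutes layover in Yangon → 1:36 PM UTC.
Add 6 hours 19 minutes leg 2 → 7:55 PM UTC.
Honolulu is UTC−10:00, so local arrival = 7:55 PM − 10:00 = 9:55 AM on Apr 29.

9:55 AM on April 29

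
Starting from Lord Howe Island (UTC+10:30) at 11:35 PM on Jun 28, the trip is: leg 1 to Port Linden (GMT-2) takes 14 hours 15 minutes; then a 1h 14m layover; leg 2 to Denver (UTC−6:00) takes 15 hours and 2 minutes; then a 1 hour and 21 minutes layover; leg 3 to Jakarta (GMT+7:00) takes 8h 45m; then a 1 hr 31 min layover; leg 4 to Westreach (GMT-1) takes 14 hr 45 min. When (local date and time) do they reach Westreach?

Convert departure to UTC: 11:35 PM − 10:30 = 1:05 PM UTC on Jun 28.
Add 14 hours and 15 minutes leg 1 → 3:20 AM UTC (Jun 29).
Add 1 hour 14 minutes layover in Port Linden → 4:34 AM UTC.
Add 15 hours and 2 minutes leg 2 → 7:36 PM UTC.
Add 1 hour and 21 minutes layover in Denver → 8:57 PM UTC.
Add 8 hours and 45 minutes leg 3 → 5:42 AM UTC (Jun 30).
Add 1 hour 31 minutes layover in Jakarta → 7:13 AM UTC.
Add 14 hours and 45 minutes leg 4 → 9:58 PM UTC.
Westreach is UTC−1:00, so local arrival = 9:58 PM − 1:00 = 8:58 PM on Jun 30.

8:58 PM on June 30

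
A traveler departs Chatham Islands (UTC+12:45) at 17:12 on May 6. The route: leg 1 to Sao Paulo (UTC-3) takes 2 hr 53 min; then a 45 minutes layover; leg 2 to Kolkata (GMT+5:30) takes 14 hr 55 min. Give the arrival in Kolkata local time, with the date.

Convert departure to UTC: 17:12 − 12:45 = 04:27 UTC on May 6.
Add 2 hours and 53 minutes leg 1 → 07:20 UTC.
Add 45 minutes layover in Sao Paulo → 08:05 UTC.
Add 14 hours and 55 minutes leg 2 → 23:00 UTC.
Kolkata is UTC+5:30, so local arrival = 23:00 + 5:30 = 04:30 on May 7.

04:30 on May 7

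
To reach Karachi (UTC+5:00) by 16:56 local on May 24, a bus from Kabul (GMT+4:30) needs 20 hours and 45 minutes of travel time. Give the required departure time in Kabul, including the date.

19:41 on May 23

Target arrival in UTC: 16:56 − 5:00 = 11:56 on May 24.
Subtract 20 hours and 45 minutes → departure 15:11 UTC on May 23.
Kabul is UTC+4:30: 15:11 + 4:30 = 19:41 on May 23.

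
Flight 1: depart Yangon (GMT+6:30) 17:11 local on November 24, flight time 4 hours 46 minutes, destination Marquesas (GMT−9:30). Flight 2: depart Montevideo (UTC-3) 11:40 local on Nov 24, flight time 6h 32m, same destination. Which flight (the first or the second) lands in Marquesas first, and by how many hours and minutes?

Flight 1 in UTC: 17:11 − 6:30 = 10:41 on Nov 24.
+4 hours and 46 minutes → arrive 15:27 UTC on Nov 24.
Flight 2 in UTC: 11:40 + 3:00 = 14:40 on Nov 24.
+6 hours and 32 minutes → arrive 21:12 UTC on Nov 24.
Flight 1 lands earlier by 5 hours 45 minutes.

the first, by 5 hours 45 minutes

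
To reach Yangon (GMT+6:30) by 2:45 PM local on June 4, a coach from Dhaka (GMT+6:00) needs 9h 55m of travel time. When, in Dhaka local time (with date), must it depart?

Target arrival in UTC: 2:45 PM − 6:30 = 8:15 AM on Jun 4.
Subtract 9 hours and 55 minutes → departure 10:20 PM UTC on Jun 3.
Dhaka is UTC+6:00: 10:20 PM + 6:00 = 4:20 AM on Jun 4.

4:20 AM on June 4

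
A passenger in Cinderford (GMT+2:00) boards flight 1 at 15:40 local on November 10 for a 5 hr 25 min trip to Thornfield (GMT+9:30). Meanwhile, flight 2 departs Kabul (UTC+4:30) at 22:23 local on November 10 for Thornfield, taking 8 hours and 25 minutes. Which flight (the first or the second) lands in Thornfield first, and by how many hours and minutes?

the first, by 7 hours 13 minutes

Flight 1 in UTC: 15:40 − 2:00 = 13:40 on Nov 10.
+5 hours 25 minutes → arrive 19:05 UTC on Nov 10.
Flight 2 in UTC: 22:23 − 4:30 = 17:53 on Nov 10.
+8 hours 25 minutes → arrive 02:18 UTC on Nov 11.
Flight 1 lands earlier by 7 hours 13 minutes.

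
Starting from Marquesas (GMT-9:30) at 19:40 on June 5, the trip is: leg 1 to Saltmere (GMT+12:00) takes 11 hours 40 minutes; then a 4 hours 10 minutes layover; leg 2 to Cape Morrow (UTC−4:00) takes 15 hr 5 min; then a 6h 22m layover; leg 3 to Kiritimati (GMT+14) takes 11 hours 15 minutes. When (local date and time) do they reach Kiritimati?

19:42 on June 8

Convert departure to UTC: 19:40 + 9:30 = 05:10 UTC on Jun 6.
Add 11 hours and 40 minutes leg 1 → 16:50 UTC.
Add 4 hours 10 minutes layover in Saltmere → 21:00 UTC.
Add 15 hours and 5 minutes leg 2 → 12:05 UTC (Jun 7).
Add 6 hours and 22 minutes layover in Cape Morrow → 18:27 UTC.
Add 11 hours and 15 minutes leg 3 → 05:42 UTC (Jun 8).
Kiritimati is UTC+14:00, so local arrival = 05:42 + 14:00 = 19:42 on Jun 8.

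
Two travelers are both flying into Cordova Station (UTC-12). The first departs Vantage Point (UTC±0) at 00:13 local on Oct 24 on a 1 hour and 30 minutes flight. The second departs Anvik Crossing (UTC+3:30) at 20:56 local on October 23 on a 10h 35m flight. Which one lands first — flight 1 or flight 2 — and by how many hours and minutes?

Flight 1 departs at 00:13 UTC (Oct 24).
+1 hour and 30 minutes → arrive 01:43 UTC on Oct 24.
Flight 2 in UTC: 20:56 − 3:30 = 17:26 on Oct 23.
+10 hours and 35 minutes → arrive 04:01 UTC on Oct 24.
Flight 1 lands earlier by 2 hours 18 minutes.

the first, by 2 hours 18 minutes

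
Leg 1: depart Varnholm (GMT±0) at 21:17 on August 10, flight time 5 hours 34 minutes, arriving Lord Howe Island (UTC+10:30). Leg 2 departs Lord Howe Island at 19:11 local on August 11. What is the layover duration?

5 hours 50 minutes

Varnholm is at UTC+0, so departure is already 21:17 UTC on Aug 10.
Add 5 hours 34 minutes flight time → 02:51 UTC (Aug 11).
Lord Howe Island is UTC+10:30, so local arrival = 02:51 + 10:30 = 13:21 on Aug 11.
Layover = 19:11 − 13:21 = 5 hours 50 minutes.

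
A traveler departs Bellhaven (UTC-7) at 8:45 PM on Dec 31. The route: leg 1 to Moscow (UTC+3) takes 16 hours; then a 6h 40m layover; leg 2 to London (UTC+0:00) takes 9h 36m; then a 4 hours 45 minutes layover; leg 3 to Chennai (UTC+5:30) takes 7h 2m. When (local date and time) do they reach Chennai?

Convert departure to UTC: 8:45 PM + 7:00 = 3:45 AM UTC on Jan 1.
Add 16 hours leg 1 → 7:45 PM UTC.
Add 6 hours 40 minutes layover in Moscow → 2:25 AM UTC (Jan 2).
Add 9 hours and 36 minutes leg 2 → 12:01 PM UTC.
Add 4 hours and 45 minutes layover in London → 4:46 PM UTC.
Add 7 hours 2 minutes leg 3 → 11:48 PM UTC.
Chennai is UTC+5:30, so local arrival = 11:48 PM + 5:30 = 5:18 AM on Jan 3.

5:18 AM on Jan 3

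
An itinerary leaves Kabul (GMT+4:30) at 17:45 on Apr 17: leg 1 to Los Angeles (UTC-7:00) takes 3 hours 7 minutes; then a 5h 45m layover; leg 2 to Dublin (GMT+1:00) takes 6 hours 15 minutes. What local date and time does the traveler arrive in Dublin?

Convert departure to UTC: 17:45 − 4:30 = 13:15 UTC on Apr 17.
Add 3 hours 7 minutes leg 1 → 16:22 UTC.
Add 5 hours and 45 minutes layover in Los Angeles → 22:07 UTC.
Add 6 hours and 15 minutes leg 2 → 04:22 UTC (Apr 18).
Dublin is UTC+1:00, so local arrival = 04:22 + 1:00 = 05:22 on Apr 18.

05:22 on Apr 18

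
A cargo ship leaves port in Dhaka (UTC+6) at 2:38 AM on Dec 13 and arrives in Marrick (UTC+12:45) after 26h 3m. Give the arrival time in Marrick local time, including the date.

11:26 AM on Dec 14

Marrick is 6:45 ahead of Dhaka.
After 26 hours and 3 minutes it is 4:41 AM (Dec 14) in Dhaka.
Shift by the zone difference: 4:41 AM + 6:45 = 11:26 AM on Dec 14 in Marrick.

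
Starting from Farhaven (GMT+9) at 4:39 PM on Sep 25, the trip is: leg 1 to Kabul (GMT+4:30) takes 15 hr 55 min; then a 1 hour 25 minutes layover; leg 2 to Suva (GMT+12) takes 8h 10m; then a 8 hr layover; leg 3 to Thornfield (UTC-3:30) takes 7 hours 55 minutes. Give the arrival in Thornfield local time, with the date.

Convert departure to UTC: 4:39 PM − 9:00 = 7:39 AM UTC on Sep 25.
Add 15 hours 55 minutes leg 1 → 11:34 PM UTC.
Add 1 hour 25 minutes layover in Kabul → 12:59 AM UTC (Sep 26).
Add 8 hours and 10 minutes leg 2 → 9:09 AM UTC.
Add 8 hours layover in Suva → 5:09 PM UTC.
Add 7 hours 55 minutes leg 3 → 1:04 AM UTC (Sep 27).
Thornfield is UTC−3:30, so local arrival = 1:04 AM − 3:30 = 9:34 PM on Sep 26.

9:34 PM on September 26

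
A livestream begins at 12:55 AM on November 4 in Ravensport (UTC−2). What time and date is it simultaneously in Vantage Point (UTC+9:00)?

11:55 AM on November 4

In UTC: 12:55 AM + 2:00 = 2:55 AM on Nov 4.
Vantage Point is UTC+9:00: 2:55 AM + 9:00 = 11:55 AM on Nov 4.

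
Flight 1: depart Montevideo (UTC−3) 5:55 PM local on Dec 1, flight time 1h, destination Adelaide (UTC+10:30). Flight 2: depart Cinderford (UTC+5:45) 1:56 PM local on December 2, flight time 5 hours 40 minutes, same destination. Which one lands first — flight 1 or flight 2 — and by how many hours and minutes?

Flight 1 in UTC: 5:55 PM + 3:00 = 8:55 PM on Dec 1.
+1 hour → arrive 9:55 PM UTC on Dec 1.
Flight 2 in UTC: 1:56 PM − 5:45 = 8:11 AM on Dec 2.
+5 hours 40 minutes → arrive 1:51 PM UTC on Dec 2.
Flight 1 lands earlier by 15 hours 56 minutes.

the first, by 15 hours 56 minutes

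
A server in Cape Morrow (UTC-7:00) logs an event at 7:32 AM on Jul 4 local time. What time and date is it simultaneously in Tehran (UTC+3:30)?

6:02 PM on July 4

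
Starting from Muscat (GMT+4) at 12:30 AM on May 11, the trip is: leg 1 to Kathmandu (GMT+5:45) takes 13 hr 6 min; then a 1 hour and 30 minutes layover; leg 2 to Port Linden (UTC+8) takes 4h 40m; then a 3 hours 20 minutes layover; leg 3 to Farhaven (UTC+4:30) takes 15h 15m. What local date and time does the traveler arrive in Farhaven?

Convert departure to UTC: 12:30 AM − 4:00 = 8:30 PM UTC on May 10.
Add 13 hours 6 minutes leg 1 → 9:36 AM UTC (May 11).
Add 1 hour and 30 minutes layover in Kathmandu → 11:06 AM UTC.
Add 4 hours and 40 minutes leg 2 → 3:46 PM UTC.
Add 3 hours and 20 minutes layover in Port Linden → 7:06 PM UTC.
Add 15 hours and 15 minutes leg 3 → 10:21 AM UTC (May 12).
Farhaven is UTC+4:30, so local arrival = 10:21 AM + 4:30 = 2:51 PM on May 12.

2:51 PM on May 12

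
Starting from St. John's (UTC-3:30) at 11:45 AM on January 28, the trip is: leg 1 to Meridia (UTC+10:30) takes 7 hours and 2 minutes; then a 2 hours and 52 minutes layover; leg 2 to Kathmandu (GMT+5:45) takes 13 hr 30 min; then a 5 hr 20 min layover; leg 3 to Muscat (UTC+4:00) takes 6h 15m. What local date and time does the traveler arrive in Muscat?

6:14 AM on Jan 30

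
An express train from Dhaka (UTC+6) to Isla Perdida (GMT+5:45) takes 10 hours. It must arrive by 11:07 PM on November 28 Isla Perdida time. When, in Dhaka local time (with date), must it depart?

Target arrival in UTC: 11:07 PM − 5:45 = 5:22 PM on Nov 28.
Subtract 10 hours → departure 7:22 AM UTC on Nov 28.
Dhaka is UTC+6:00: 7:22 AM + 6:00 = 1:22 PM on Nov 28.

1:22 PM on November 28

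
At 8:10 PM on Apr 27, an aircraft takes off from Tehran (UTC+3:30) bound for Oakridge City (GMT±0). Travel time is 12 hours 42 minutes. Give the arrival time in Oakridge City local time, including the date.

Convert departure to UTC: 8:10 PM − 3:30 = 4:40 PM UTC on Apr 27.
Add 12 hours and 42 minutes travel time → 5:22 AM UTC (Apr 28).
Oakridge City is UTC+0, so local arrival is the same: 5:22 AM on Apr 28.

5:22 AM on April 28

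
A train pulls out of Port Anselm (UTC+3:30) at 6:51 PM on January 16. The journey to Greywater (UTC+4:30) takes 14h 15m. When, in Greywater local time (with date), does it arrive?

10:06 AM on Jan 17

Convert departure to UTC: 6:51 PM − 3:30 = 3:21 PM UTC on Jan 16.
Add 14 hours 15 minutes travel time → 5:36 AM UTC (Jan 17).
Greywater is UTC+4:30, so local arrival = 5:36 AM + 4:30 = 10:06 AM on Jan 17.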